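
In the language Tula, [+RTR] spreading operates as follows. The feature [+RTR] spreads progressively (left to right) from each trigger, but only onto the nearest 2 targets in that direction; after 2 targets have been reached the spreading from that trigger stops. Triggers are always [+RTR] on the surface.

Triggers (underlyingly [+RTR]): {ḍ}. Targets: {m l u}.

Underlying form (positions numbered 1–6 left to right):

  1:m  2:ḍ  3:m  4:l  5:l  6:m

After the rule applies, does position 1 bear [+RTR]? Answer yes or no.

From /ḍ/ at 2 rightward: 3 /m/ → [+RTR]; 4 /l/ → [+RTR]; bound reached.
Targets with no active source: positions 1 5 6 stay [-emphatic].
[+RTR] positions on the surface: 2 3 4.

no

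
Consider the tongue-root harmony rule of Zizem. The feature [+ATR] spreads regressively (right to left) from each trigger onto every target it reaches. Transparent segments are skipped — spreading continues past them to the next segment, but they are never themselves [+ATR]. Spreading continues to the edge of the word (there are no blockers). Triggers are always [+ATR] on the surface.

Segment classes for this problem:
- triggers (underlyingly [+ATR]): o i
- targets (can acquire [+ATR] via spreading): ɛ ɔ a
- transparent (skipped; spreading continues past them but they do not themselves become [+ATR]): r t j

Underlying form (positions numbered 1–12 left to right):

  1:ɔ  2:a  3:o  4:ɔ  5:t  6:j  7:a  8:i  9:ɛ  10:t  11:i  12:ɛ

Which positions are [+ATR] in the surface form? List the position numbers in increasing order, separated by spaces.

From /o/ at 3 leftward: 2 /a/ → [+ATR]; 1 /ɔ/ → [+ATR]; word edge.
From /i/ at 8 leftward: 7 /a/ → [+ATR]; 6 /j/ transparent; 5 /t/ transparent; 4 /ɔ/ → [+ATR]; 3 /o/ is itself a trigger — this domain ends here.
From /i/ at 11 leftward: 10 /t/ transparent; 9 /ɛ/ → [+ATR]; 8 /i/ is itself a trigger — this domain ends here.
Target with no active source: position 12 stays [-ATR].

1 2 3 4 7 8 9 11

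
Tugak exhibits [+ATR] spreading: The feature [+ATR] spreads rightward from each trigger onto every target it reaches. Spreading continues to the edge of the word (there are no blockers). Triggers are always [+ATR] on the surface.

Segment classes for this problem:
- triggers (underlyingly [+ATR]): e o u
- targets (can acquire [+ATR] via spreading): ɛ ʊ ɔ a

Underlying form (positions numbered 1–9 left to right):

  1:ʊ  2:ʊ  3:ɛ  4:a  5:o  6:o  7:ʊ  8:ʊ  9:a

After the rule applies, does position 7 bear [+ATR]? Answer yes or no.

yes

From /o/ at 5 rightward: 6 /o/ is itself a trigger — this domain ends here.
From /o/ at 6 rightward: 7 /ʊ/ → [+ATR]; 8 /ʊ/ → [+ATR]; 9 /a/ → [+ATR]; word edge.
Targets with no active source: positions 1 2 3 4 stay [-ATR].
[+ATR] positions on the surface: 5 6 7 8 9.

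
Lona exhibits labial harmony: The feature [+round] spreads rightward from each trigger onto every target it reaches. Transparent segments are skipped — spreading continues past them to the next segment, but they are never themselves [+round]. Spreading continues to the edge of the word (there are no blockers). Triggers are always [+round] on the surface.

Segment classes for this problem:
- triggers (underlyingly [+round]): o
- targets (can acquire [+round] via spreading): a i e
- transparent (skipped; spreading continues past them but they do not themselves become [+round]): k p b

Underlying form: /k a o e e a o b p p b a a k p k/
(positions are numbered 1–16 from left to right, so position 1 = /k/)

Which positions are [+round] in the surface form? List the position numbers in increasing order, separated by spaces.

From /o/ at 3 rightward: 4 /e/ → [+round]; 5 /e/ → [+round]; 6 /a/ → [+round]; 7 /o/ is itself a trigger — this domain ends here.
From /o/ at 7 rightward: 8 /b/ transparent; 9 /p/ transparent; 10 /p/ transparent; 11 /b/ transparent; 12 /a/ → [+round]; 13 /a/ → [+round]; 14 /k/ transparent; 15 /p/ transparent; 16 /k/ transparent; word edge.
Target with no active source: position 2 stays [-round].

3 4 5 6 7 12 13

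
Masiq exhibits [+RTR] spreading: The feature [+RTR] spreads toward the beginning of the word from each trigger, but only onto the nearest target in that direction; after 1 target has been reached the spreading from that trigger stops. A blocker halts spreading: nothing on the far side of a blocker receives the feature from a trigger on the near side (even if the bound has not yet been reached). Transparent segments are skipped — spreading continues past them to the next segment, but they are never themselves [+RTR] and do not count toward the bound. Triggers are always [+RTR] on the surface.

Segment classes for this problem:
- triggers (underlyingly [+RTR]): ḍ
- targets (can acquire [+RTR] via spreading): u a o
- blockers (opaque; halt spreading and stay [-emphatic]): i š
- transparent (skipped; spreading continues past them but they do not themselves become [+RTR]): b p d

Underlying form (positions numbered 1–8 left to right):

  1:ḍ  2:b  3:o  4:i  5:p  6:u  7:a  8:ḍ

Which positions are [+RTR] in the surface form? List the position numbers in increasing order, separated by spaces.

From /ḍ/ at 1 leftward: word edge.
From /ḍ/ at 8 leftward: 7 /a/ → [+RTR]; bound reached.
Targets with no active source: positions 3 6 stay [-emphatic].

1 7 8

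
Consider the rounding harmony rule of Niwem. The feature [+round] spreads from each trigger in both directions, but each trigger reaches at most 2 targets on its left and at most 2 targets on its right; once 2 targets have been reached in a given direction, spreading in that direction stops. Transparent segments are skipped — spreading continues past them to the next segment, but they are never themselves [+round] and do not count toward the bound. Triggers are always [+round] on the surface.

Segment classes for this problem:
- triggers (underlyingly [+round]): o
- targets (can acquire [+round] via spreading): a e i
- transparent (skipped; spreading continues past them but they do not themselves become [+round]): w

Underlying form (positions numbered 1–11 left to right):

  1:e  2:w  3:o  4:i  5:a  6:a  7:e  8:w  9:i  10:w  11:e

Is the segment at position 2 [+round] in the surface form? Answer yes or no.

From /o/ at 3 rightward: 4 /i/ → [+round]; 5 /a/ → [+round]; bound reached.
From /o/ at 3 leftward: 2 /w/ transparent; 1 /e/ → [+round]; word edge.
Targets with no active source: positions 6 7 9 11 stay [-round].
[+round] positions on the surface: 1 3 4 5.

no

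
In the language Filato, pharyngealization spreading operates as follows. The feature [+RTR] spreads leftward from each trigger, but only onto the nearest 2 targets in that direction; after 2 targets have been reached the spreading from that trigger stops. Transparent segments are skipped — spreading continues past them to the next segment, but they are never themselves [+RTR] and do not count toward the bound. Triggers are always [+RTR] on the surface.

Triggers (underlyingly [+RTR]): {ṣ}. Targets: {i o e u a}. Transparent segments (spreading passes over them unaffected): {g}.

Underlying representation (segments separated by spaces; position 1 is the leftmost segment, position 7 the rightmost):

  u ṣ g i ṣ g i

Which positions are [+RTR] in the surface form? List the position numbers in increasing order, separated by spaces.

1 2 4 5

From /ṣ/ at 2 leftward: 1 /u/ → [+RTR]; word edge.
From /ṣ/ at 5 leftward: 4 /i/ → [+RTR]; 3 /g/ transparent; 2 /ṣ/ is itself a trigger — this domain ends here.
Target with no active source: position 7 stays [-emphatic].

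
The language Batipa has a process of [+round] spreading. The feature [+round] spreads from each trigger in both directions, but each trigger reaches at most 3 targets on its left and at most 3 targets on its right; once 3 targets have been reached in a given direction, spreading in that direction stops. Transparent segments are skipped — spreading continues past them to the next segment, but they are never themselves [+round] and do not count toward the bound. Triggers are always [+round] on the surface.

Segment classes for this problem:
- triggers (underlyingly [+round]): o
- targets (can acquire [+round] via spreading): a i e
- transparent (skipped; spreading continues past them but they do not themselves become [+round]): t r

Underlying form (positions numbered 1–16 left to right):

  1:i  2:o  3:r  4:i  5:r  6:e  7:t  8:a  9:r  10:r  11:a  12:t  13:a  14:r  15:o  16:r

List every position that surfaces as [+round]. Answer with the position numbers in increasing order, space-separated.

1 2 4 6 8 11 13 15

From /o/ at 2 rightward: 3 /r/ transparent; 4 /i/ → [+round]; 5 /r/ transparent; 6 /e/ → [+round]; 7 /t/ transparent; 8 /a/ → [+round]; bound reached.
From /o/ at 2 leftward: 1 /i/ → [+round]; word edge.
From /o/ at 15 rightward: 16 /r/ transparent; word edge.
From /o/ at 15 leftward: 14 /r/ transparent; 13 /a/ → [+round]; 12 /t/ transparent; 11 /a/ → [+round]; 10 /r/ transparent; 9 /r/ transparent; 8 /a/ → [+round]; bound reached.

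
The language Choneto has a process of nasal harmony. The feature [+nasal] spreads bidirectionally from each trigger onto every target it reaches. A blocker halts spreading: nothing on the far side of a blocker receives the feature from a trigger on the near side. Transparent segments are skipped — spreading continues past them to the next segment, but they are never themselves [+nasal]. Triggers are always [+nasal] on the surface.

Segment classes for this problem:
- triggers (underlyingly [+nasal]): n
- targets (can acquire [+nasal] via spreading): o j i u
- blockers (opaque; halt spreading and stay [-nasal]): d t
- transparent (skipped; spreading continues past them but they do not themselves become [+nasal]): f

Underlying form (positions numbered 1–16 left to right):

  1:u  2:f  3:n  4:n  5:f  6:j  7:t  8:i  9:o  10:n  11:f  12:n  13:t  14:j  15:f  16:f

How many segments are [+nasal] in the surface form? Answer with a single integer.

8

From /n/ at 3 rightward: 4 /n/ is itself a trigger — this domain ends here.
From /n/ at 3 leftward: 2 /f/ transparent; 1 /u/ → [+nasal]; word edge.
From /n/ at 4 rightward: 5 /f/ transparent; 6 /j/ → [+nasal]; 7 /t/ blocks.
From /n/ at 4 leftward: 3 /n/ is itself a trigger — this domain ends here.
From /n/ at 10 rightward: 11 /f/ transparent; 12 /n/ is itself a trigger — this domain ends here.
From /n/ at 10 leftward: 9 /o/ → [+nasal]; 8 /i/ → [+nasal]; 7 /t/ blocks.
From /n/ at 12 rightward: 13 /t/ blocks.
From /n/ at 12 leftward: 11 /f/ transparent; 10 /n/ is itself a trigger — this domain ends here.
Target with no active source: position 14 stays [-nasal].
[+nasal] positions on the surface: 1 3 4 6 8 9 10 12.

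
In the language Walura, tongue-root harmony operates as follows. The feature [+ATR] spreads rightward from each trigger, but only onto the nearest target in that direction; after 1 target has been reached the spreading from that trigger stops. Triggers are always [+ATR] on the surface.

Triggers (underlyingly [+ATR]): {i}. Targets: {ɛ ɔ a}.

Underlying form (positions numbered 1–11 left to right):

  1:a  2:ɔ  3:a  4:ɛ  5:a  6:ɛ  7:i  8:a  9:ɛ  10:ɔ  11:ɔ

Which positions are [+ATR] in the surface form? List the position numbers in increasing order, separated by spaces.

From /i/ at 7 rightward: 8 /a/ → [+ATR]; bound reached.
Targets with no active source: positions 1 2 3 4 5 6 9 10 11 stay [-ATR].

7 8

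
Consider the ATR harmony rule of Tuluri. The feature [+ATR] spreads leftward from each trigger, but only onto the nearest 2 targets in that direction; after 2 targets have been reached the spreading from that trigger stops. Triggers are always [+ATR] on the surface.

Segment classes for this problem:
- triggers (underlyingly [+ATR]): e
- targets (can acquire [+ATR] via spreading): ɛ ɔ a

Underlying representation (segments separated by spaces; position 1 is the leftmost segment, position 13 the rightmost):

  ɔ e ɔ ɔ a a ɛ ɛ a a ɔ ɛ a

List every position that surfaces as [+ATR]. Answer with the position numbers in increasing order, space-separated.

1 2

From /e/ at 2 leftward: 1 /ɔ/ → [+ATR]; word edge.
Targets with no active source: positions 3 4 5 6 7 8 9 10 11 12 13 stay [-ATR].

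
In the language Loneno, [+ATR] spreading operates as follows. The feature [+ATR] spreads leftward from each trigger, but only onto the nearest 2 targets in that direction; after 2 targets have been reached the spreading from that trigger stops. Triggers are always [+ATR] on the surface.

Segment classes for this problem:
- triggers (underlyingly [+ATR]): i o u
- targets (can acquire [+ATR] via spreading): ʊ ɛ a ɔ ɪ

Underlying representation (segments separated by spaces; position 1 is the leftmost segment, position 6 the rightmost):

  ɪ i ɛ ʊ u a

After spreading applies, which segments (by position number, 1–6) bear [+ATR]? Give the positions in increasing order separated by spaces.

1 2 3 4 5

From /i/ at 2 leftward: 1 /ɪ/ → [+ATR]; word edge.
From /u/ at 5 leftward: 4 /ʊ/ → [+ATR]; 3 /ɛ/ → [+ATR]; bound reached.
Target with no active source: position 6 stays [-ATR].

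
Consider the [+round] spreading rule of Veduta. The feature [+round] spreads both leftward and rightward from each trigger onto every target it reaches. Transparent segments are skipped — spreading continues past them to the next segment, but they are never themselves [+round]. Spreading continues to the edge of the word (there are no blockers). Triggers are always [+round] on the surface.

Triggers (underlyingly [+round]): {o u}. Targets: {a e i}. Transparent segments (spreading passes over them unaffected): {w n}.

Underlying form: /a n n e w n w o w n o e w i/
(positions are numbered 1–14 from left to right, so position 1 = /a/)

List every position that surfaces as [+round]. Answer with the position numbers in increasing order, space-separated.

1 4 8 11 12 14

From /o/ at 8 rightward: 9 /w/ transparent; 10 /n/ transparent; 11 /o/ is itself a trigger — this domain ends here.
From /o/ at 8 leftward: 7 /w/ transparent; 6 /n/ transparent; 5 /w/ transparent; 4 /e/ → [+round]; 3 /n/ transparent; 2 /n/ transparent; 1 /a/ → [+round]; word edge.
From /o/ at 11 rightward: 12 /e/ → [+round]; 13 /w/ transparent; 14 /i/ → [+round]; word edge.
From /o/ at 11 leftward: 10 /n/ transparent; 9 /w/ transparent; 8 /o/ is itself a trigger — this domain ends here.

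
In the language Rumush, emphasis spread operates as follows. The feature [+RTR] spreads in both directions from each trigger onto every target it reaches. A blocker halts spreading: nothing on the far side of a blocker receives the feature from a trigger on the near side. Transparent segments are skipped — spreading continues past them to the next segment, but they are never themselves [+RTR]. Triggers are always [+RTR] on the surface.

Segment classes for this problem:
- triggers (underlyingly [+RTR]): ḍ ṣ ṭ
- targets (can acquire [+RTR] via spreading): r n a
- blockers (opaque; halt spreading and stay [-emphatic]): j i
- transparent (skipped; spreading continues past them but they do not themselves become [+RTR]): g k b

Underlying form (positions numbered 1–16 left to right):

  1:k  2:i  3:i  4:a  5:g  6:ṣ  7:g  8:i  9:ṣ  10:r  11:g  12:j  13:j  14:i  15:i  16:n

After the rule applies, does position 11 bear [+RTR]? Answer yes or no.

no

From /ṣ/ at 6 rightward: 7 /g/ transparent; 8 /i/ blocks.
From /ṣ/ at 6 leftward: 5 /g/ transparent; 4 /a/ → [+RTR]; 3 /i/ blocks.
From /ṣ/ at 9 rightward: 10 /r/ → [+RTR]; 11 /g/ transparent; 12 /j/ blocks.
From /ṣ/ at 9 leftward: 8 /i/ blocks.
Target with no active source: position 16 stays [-emphatic].
[+RTR] positions on the surface: 4 6 9 10.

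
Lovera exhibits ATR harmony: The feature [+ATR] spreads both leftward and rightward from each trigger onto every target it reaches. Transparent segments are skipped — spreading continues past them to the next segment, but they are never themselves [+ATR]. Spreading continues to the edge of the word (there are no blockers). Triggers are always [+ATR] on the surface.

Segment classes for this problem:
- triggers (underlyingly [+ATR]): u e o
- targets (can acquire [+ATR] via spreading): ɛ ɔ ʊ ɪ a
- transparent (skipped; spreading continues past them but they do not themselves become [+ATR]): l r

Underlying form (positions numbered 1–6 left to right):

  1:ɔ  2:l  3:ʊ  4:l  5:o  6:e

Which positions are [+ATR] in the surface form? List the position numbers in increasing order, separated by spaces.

From /o/ at 5 rightward: 6 /e/ is itself a trigger — this domain ends here.
From /o/ at 5 leftward: 4 /l/ transparent; 3 /ʊ/ → [+ATR]; 2 /l/ transparent; 1 /ɔ/ → [+ATR]; word edge.
From /e/ at 6 rightward: word edge.
From /e/ at 6 leftward: 5 /o/ is itself a trigger — this domain ends here.

1 3 5 6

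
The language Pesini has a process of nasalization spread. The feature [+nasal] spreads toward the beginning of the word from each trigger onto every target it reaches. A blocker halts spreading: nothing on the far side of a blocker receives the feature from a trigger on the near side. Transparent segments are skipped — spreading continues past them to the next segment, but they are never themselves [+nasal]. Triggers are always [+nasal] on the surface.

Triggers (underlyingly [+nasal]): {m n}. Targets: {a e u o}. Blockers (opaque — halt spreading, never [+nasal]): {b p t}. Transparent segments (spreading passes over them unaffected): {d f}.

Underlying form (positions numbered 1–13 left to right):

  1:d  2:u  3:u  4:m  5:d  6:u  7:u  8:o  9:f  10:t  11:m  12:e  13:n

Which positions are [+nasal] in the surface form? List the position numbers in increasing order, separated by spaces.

From /m/ at 4 leftward: 3 /u/ → [+nasal]; 2 /u/ → [+nasal]; 1 /d/ transparent; word edge.
From /m/ at 11 leftward: 10 /t/ blocks.
From /n/ at 13 leftward: 12 /e/ → [+nasal]; 11 /m/ is itself a trigger — this domain ends here.
Targets with no active source: positions 6 7 8 stay [-nasal].

2 3 4 11 12 13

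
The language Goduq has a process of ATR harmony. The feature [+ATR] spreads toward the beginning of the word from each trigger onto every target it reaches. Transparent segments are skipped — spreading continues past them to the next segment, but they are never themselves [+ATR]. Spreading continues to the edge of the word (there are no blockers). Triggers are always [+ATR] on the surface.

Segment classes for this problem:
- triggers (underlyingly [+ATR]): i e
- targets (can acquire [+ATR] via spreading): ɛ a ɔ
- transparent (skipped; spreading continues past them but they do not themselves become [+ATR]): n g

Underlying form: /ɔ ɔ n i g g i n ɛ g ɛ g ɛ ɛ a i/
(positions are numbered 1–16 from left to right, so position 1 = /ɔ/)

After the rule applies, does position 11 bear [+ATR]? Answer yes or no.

From /i/ at 4 leftward: 3 /n/ transparent; 2 /ɔ/ → [+ATR]; 1 /ɔ/ → [+ATR]; word edge.
From /i/ at 7 leftward: 6 /g/ transparent; 5 /g/ transparent; 4 /i/ is itself a trigger — this domain ends here.
From /i/ at 16 leftward: 15 /a/ → [+ATR]; 14 /ɛ/ → [+ATR]; 13 /ɛ/ → [+ATR]; 12 /g/ transparent; 11 /ɛ/ → [+ATR]; 10 /g/ transparent; 9 /ɛ/ → [+ATR]; 8 /n/ transparent; 7 /i/ is itself a trigger — this domain ends here.
[+ATR] positions on the surface: 1 2 4 7 9 11 13 14 15 16.

yes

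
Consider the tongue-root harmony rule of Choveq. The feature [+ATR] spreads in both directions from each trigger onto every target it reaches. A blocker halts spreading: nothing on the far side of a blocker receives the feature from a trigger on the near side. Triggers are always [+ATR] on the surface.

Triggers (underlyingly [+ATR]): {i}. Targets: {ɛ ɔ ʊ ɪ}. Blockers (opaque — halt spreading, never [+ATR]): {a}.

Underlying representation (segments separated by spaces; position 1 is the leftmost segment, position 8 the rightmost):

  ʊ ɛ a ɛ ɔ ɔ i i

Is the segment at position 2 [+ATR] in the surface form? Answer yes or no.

no

From /i/ at 7 rightward: 8 /i/ is itself a trigger — this domain ends here.
From /i/ at 7 leftward: 6 /ɔ/ → [+ATR]; 5 /ɔ/ → [+ATR]; 4 /ɛ/ → [+ATR]; 3 /a/ blocks.
From /i/ at 8 rightward: word edge.
From /i/ at 8 leftward: 7 /i/ is itself a trigger — this domain ends here.
Targets with no active source: positions 1 2 stay [-ATR].
[+ATR] positions on the surface: 4 5 6 7 8.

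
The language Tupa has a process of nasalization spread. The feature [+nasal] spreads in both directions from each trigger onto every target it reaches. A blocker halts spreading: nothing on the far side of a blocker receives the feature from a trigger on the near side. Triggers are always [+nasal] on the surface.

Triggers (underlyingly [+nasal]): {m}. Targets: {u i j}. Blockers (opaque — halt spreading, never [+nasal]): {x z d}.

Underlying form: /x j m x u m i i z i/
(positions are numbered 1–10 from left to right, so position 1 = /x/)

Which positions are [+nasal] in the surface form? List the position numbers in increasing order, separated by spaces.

From /m/ at 3 rightward: 4 /x/ blocks.
From /m/ at 3 leftward: 2 /j/ → [+nasal]; 1 /x/ blocks.
From /m/ at 6 rightward: 7 /i/ → [+nasal]; 8 /i/ → [+nasal]; 9 /z/ blocks.
From /m/ at 6 leftward: 5 /u/ → [+nasal]; 4 /x/ blocks.
Target with no active source: position 10 stays [-nasal].

2 3 5 6 7 8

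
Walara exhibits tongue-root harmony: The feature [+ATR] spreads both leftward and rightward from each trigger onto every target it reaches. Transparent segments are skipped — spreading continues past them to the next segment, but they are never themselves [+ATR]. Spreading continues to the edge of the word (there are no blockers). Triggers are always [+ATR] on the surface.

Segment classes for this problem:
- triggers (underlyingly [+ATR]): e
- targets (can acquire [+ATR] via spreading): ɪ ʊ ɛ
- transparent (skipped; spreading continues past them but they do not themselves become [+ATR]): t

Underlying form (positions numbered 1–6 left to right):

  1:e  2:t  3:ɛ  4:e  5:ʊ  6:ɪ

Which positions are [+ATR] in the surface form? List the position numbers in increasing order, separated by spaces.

From /e/ at 1 rightward: 2 /t/ transparent; 3 /ɛ/ → [+ATR]; 4 /e/ is itself a trigger — this domain ends here.
From /e/ at 1 leftward: word edge.
From /e/ at 4 rightward: 5 /ʊ/ → [+ATR]; 6 /ɪ/ → [+ATR]; word edge.
From /e/ at 4 leftward: 3 /ɛ/ → [+ATR]; 2 /t/ transparent; 1 /e/ is itself a trigger — this domain ends here.

1 3 4 5 6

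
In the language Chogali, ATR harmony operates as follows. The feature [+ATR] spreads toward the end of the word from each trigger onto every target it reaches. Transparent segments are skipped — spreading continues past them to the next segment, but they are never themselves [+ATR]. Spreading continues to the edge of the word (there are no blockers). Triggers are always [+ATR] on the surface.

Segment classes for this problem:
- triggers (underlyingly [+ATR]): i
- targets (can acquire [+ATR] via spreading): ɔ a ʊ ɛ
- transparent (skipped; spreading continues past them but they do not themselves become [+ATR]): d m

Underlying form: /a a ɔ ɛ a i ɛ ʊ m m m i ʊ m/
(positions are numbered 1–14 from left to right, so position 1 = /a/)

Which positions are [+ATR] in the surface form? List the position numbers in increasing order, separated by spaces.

From /i/ at 6 rightward: 7 /ɛ/ → [+ATR]; 8 /ʊ/ → [+ATR]; 9 /m/ transparent; 10 /m/ transparent; 11 /m/ transparent; 12 /i/ is itself a trigger — this domain ends here.
From /i/ at 12 rightward: 13 /ʊ/ → [+ATR]; 14 /m/ transparent; word edge.
Targets with no active source: positions 1 2 3 4 5 stay [-ATR].

6 7 8 12 13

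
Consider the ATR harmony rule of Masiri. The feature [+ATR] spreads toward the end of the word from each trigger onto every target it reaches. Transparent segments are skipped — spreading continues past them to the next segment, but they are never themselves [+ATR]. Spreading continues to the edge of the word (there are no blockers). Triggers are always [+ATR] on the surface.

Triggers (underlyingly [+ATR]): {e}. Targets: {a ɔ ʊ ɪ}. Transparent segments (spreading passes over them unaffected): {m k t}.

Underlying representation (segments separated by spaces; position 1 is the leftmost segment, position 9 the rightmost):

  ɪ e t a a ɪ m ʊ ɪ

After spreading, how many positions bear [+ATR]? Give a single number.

From /e/ at 2 rightward: 3 /t/ transparent; 4 /a/ → [+ATR]; 5 /a/ → [+ATR]; 6 /ɪ/ → [+ATR]; 7 /m/ transparent; 8 /ʊ/ → [+ATR]; 9 /ɪ/ → [+ATR]; word edge.
Target with no active source: position 1 stays [-ATR].
[+ATR] positions on the surface: 2 4 5 6 8 9.

6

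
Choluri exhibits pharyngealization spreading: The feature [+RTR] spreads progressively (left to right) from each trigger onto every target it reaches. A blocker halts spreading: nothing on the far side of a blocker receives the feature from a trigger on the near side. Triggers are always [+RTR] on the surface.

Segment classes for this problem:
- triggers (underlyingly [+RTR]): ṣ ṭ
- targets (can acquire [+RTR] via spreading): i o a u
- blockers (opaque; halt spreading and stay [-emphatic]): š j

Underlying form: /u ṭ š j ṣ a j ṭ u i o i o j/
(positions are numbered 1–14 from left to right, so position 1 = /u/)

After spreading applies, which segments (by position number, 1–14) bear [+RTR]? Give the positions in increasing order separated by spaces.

2 5 6 8 9 10 11 12 13

From /ṭ/ at 2 rightward: 3 /š/ blocks.
From /ṣ/ at 5 rightward: 6 /a/ → [+RTR]; 7 /j/ blocks.
From /ṭ/ at 8 rightward: 9 /u/ → [+RTR]; 10 /i/ → [+RTR]; 11 /o/ → [+RTR]; 12 /i/ → [+RTR]; 13 /o/ → [+RTR]; 14 /j/ blocks.
Target with no active source: position 1 stays [-emphatic].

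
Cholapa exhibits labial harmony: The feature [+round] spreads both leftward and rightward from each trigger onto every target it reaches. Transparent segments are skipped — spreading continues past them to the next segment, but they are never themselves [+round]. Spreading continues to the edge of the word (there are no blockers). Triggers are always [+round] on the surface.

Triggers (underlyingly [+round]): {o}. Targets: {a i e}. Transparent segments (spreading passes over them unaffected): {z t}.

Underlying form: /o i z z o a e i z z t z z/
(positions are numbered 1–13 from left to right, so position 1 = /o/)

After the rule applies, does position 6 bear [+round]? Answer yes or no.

yes

From /o/ at 1 rightward: 2 /i/ → [+round]; 3 /z/ transparent; 4 /z/ transparent; 5 /o/ is itself a trigger — this domain ends here.
From /o/ at 1 leftward: word edge.
From /o/ at 5 rightward: 6 /a/ → [+round]; 7 /e/ → [+round]; 8 /i/ → [+round]; 9 /z/ transparent; 10 /z/ transparent; 11 /t/ transparent; 12 /z/ transparent; 13 /z/ transparent; word edge.
From /o/ at 5 leftward: 4 /z/ transparent; 3 /z/ transparent; 2 /i/ → [+round]; 1 /o/ is itself a trigger — this domain ends here.
[+round] positions on the surface: 1 2 5 6 7 8.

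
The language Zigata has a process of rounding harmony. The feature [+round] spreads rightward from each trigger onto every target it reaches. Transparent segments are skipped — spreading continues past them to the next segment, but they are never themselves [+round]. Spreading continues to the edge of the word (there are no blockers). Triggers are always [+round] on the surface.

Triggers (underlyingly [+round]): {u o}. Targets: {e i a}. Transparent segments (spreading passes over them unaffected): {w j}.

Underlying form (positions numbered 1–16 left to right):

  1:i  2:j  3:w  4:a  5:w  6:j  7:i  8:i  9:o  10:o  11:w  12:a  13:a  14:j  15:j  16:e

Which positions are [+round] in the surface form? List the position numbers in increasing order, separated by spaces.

9 10 12 13 16

From /o/ at 9 rightward: 10 /o/ is itself a trigger — this domain ends here.
From /o/ at 10 rightward: 11 /w/ transparent; 12 /a/ → [+round]; 13 /a/ → [+round]; 14 /j/ transparent; 15 /j/ transparent; 16 /e/ → [+round]; word edge.
Targets with no active source: positions 1 4 7 8 stay [-round].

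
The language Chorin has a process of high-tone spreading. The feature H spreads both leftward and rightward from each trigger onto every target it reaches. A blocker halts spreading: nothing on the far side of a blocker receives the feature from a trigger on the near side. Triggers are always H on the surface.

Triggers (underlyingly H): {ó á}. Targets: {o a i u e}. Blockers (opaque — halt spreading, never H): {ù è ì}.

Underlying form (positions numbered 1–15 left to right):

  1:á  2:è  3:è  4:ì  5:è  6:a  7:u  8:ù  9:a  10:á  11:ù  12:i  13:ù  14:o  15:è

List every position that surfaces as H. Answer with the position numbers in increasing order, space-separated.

From /á/ at 1 rightward: 2 /è/ blocks.
From /á/ at 1 leftward: word edge.
From /á/ at 10 rightward: 11 /ù/ blocks.
From /á/ at 10 leftward: 9 /a/ → H; 8 /ù/ blocks.
Targets with no active source: positions 6 7 12 14 stay [-high tone].

1 9 10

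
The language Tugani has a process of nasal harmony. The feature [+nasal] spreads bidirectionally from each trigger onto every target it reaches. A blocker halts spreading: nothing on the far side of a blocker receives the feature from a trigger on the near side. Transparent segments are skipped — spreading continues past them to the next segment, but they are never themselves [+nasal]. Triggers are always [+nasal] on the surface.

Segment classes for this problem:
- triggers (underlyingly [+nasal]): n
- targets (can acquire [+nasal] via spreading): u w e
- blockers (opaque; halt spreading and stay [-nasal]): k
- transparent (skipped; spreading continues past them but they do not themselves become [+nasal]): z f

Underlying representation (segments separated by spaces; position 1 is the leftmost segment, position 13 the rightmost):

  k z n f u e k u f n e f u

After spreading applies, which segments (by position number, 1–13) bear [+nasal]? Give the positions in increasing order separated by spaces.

From /n/ at 3 rightward: 4 /f/ transparent; 5 /u/ → [+nasal]; 6 /e/ → [+nasal]; 7 /k/ blocks.
From /n/ at 3 leftward: 2 /z/ transparent; 1 /k/ blocks.
From /n/ at 10 rightward: 11 /e/ → [+nasal]; 12 /f/ transparent; 13 /u/ → [+nasal]; word edge.
From /n/ at 10 leftward: 9 /f/ transparent; 8 /u/ → [+nasal]; 7 /k/ blocks.

3 5 6 8 10 11 13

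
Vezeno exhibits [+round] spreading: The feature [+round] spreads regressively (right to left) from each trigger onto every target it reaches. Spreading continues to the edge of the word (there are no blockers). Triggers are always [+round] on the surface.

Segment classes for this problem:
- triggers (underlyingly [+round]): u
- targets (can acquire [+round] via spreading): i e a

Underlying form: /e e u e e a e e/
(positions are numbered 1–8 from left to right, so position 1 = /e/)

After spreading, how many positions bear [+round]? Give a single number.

3

From /u/ at 3 leftward: 2 /e/ → [+round]; 1 /e/ → [+round]; word edge.
Targets with no active source: positions 4 5 6 7 8 stay [-round].
[+round] positions on the surface: 1 2 3.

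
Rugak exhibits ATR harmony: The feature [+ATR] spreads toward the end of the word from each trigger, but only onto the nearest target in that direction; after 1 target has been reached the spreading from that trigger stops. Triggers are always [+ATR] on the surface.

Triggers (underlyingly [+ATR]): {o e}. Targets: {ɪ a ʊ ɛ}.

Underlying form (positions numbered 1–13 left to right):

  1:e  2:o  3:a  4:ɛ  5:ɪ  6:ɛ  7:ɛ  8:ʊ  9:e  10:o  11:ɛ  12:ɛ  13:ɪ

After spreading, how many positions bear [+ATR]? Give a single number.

6

From /e/ at 1 rightward: 2 /o/ is itself a trigger — this domain ends here.
From /o/ at 2 rightward: 3 /a/ → [+ATR]; bound reached.
From /e/ at 9 rightward: 10 /o/ is itself a trigger — this domain ends here.
From /o/ at 10 rightward: 11 /ɛ/ → [+ATR]; bound reached.
Targets with no active source: positions 4 5 6 7 8 12 13 stay [-ATR].
[+ATR] positions on the surface: 1 2 3 9 10 11.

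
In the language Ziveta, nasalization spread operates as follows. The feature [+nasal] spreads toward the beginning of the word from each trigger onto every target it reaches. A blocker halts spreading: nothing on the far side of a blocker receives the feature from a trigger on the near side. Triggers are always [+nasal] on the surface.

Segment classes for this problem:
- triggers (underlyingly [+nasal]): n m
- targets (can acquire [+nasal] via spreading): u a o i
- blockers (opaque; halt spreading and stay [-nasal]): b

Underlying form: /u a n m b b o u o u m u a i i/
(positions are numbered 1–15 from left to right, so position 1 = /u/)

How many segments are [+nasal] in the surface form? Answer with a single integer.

From /n/ at 3 leftward: 2 /a/ → [+nasal]; 1 /u/ → [+nasal]; word edge.
From /m/ at 4 leftward: 3 /n/ is itself a trigger — this domain ends here.
From /m/ at 11 leftward: 10 /u/ → [+nasal]; 9 /o/ → [+nasal]; 8 /u/ → [+nasal]; 7 /o/ → [+nasal]; 6 /b/ blocks.
Targets with no active source: positions 12 13 14 15 stay [-nasal].
[+nasal] positions on the surface: 1 2 3 4 7 8 9 10 11.

9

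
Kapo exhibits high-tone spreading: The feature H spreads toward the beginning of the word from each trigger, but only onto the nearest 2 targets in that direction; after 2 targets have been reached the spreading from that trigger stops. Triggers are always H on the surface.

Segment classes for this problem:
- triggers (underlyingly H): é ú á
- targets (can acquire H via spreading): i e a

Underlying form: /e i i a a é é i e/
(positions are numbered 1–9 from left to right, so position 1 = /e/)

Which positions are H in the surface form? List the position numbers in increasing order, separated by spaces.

4 5 6 7

From /é/ at 6 leftward: 5 /a/ → H; 4 /a/ → H; bound reached.
From /é/ at 7 leftward: 6 /é/ is itself a trigger — this domain ends here.
Targets with no active source: positions 1 2 3 8 9 stay [-high tone].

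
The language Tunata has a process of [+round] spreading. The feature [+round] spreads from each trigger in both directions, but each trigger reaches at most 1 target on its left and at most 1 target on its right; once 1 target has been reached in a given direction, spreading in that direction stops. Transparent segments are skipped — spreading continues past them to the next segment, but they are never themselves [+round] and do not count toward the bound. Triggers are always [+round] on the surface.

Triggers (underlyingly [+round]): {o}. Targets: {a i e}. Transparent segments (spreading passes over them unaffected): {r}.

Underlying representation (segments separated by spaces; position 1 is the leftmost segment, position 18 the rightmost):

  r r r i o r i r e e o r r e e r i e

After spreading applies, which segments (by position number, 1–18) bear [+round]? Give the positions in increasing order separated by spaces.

4 5 7 10 11 14

From /o/ at 5 rightward: 6 /r/ transparent; 7 /i/ → [+round]; bound reached.
From /o/ at 5 leftward: 4 /i/ → [+round]; bound reached.
From /o/ at 11 rightward: 12 /r/ transparent; 13 /r/ transparent; 14 /e/ → [+round]; bound reached.
From /o/ at 11 leftward: 10 /e/ → [+round]; bound reached.
Targets with no active source: positions 9 15 17 18 stay [-round].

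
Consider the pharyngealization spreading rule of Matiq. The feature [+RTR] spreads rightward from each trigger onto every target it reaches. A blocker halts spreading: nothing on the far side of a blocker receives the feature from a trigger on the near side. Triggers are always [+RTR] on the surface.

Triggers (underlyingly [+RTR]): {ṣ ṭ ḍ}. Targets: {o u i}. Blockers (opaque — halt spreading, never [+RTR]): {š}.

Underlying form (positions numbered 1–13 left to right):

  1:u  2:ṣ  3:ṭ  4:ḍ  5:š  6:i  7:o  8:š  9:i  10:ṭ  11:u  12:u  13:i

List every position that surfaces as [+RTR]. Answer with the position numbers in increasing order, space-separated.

From /ṣ/ at 2 rightward: 3 /ṭ/ is itself a trigger — this domain ends here.
From /ṭ/ at 3 rightward: 4 /ḍ/ is itself a trigger — this domain ends here.
From /ḍ/ at 4 rightward: 5 /š/ blocks.
From /ṭ/ at 10 rightward: 11 /u/ → [+RTR]; 12 /u/ → [+RTR]; 13 /i/ → [+RTR]; word edge.
Targets with no active source: positions 1 6 7 9 stay [-emphatic].

2 3 4 10 11 12 13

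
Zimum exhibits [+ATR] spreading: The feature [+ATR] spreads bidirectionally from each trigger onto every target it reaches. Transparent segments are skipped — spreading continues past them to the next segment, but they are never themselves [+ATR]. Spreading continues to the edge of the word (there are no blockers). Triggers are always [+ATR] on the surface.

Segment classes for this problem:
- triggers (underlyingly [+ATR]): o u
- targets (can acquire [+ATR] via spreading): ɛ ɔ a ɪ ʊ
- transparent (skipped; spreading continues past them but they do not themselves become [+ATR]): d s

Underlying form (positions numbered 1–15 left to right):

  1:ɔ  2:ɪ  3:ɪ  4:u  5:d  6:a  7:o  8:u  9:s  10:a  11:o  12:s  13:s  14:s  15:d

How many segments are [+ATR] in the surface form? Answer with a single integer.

9

From /u/ at 4 rightward: 5 /d/ transparent; 6 /a/ → [+ATR]; 7 /o/ is itself a trigger — this domain ends here.
From /u/ at 4 leftward: 3 /ɪ/ → [+ATR]; 2 /ɪ/ → [+ATR]; 1 /ɔ/ → [+ATR]; word edge.
From /o/ at 7 rightward: 8 /u/ is itself a trigger — this domain ends here.
From /o/ at 7 leftward: 6 /a/ → [+ATR]; 5 /d/ transparent; 4 /u/ is itself a trigger — this domain ends here.
From /u/ at 8 rightward: 9 /s/ transparent; 10 /a/ → [+ATR]; 11 /o/ is itself a trigger — this domain ends here.
From /u/ at 8 leftward: 7 /o/ is itself a trigger — this domain ends here.
From /o/ at 11 rightward: 12 /s/ transparent; 13 /s/ transparent; 14 /s/ transparent; 15 /d/ transparent; word edge.
From /o/ at 11 leftward: 10 /a/ → [+ATR]; 9 /s/ transparent; 8 /u/ is itself a trigger — this domain ends here.
[+ATR] positions on the surface: 1 2 3 4 6 7 8 10 11.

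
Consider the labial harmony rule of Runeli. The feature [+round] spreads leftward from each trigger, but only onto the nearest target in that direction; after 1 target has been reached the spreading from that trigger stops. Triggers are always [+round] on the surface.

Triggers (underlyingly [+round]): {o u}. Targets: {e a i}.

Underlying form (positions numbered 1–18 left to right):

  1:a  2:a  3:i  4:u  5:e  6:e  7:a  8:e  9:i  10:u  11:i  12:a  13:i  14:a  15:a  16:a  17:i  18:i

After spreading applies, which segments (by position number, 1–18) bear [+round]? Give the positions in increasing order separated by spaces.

From /u/ at 4 leftward: 3 /i/ → [+round]; bound reached.
From /u/ at 10 leftward: 9 /i/ → [+round]; bound reached.
Targets with no active source: positions 1 2 5 6 7 8 11 12 13 14 15 16 17 18 stay [-round].

3 4 9 10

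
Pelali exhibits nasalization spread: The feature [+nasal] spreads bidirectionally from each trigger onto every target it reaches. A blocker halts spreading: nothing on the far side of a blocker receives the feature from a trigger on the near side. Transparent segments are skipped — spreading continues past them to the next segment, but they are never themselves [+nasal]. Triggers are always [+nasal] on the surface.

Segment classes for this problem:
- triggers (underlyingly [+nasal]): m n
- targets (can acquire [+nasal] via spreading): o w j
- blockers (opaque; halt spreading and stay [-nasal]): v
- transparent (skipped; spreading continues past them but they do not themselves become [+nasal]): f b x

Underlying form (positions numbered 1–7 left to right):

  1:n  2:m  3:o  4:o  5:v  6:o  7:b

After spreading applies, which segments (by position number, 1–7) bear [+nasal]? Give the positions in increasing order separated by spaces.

1 2 3 4

From /n/ at 1 rightward: 2 /m/ is itself a trigger — this domain ends here.
From /n/ at 1 leftward: word edge.
From /m/ at 2 rightward: 3 /o/ → [+nasal]; 4 /o/ → [+nasal]; 5 /v/ blocks.
From /m/ at 2 leftward: 1 /n/ is itself a trigger — this domain ends here.
Target with no active source: position 6 stays [-nasal].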